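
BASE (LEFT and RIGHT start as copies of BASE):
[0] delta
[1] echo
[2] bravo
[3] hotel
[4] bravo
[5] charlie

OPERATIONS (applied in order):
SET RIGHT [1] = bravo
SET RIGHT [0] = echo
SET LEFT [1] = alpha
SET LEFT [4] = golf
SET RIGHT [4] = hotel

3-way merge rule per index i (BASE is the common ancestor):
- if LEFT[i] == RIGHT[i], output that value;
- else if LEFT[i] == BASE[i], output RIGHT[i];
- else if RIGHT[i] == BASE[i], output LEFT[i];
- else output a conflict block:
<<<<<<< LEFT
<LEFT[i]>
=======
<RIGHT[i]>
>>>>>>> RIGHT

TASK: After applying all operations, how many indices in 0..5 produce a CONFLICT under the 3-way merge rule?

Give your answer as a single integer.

Final LEFT:  [delta, alpha, bravo, hotel, golf, charlie]
Final RIGHT: [echo, bravo, bravo, hotel, hotel, charlie]
i=0: L=delta=BASE, R=echo -> take RIGHT -> echo
i=1: BASE=echo L=alpha R=bravo all differ -> CONFLICT
i=2: L=bravo R=bravo -> agree -> bravo
i=3: L=hotel R=hotel -> agree -> hotel
i=4: BASE=bravo L=golf R=hotel all differ -> CONFLICT
i=5: L=charlie R=charlie -> agree -> charlie
Conflict count: 2

Answer: 2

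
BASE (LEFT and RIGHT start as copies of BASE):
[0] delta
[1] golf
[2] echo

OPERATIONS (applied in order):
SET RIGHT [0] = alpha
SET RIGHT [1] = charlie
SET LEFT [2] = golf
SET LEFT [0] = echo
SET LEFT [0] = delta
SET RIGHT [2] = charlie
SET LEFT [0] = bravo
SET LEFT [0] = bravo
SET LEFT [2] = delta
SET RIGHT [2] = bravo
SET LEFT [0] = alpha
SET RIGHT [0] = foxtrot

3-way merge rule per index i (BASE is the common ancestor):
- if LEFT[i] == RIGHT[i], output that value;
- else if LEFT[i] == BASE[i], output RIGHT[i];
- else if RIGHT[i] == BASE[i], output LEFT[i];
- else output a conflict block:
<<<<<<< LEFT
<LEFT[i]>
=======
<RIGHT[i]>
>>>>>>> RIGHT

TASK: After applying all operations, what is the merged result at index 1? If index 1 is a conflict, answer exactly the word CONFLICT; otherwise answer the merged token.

Answer: charlie

Derivation:
Final LEFT:  [alpha, golf, delta]
Final RIGHT: [foxtrot, charlie, bravo]
i=0: BASE=delta L=alpha R=foxtrot all differ -> CONFLICT
i=1: L=golf=BASE, R=charlie -> take RIGHT -> charlie
i=2: BASE=echo L=delta R=bravo all differ -> CONFLICT
Index 1 -> charlie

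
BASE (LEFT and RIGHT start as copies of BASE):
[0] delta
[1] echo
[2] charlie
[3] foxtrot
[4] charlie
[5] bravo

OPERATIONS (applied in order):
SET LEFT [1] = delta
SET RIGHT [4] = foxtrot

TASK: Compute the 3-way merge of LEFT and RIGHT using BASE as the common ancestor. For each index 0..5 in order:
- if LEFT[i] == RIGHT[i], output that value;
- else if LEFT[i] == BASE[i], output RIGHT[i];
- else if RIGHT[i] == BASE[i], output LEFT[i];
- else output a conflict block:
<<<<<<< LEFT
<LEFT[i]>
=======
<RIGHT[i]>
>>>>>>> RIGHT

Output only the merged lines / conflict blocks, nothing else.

Final LEFT:  [delta, delta, charlie, foxtrot, charlie, bravo]
Final RIGHT: [delta, echo, charlie, foxtrot, foxtrot, bravo]
i=0: L=delta R=delta -> agree -> delta
i=1: L=delta, R=echo=BASE -> take LEFT -> delta
i=2: L=charlie R=charlie -> agree -> charlie
i=3: L=foxtrot R=foxtrot -> agree -> foxtrot
i=4: L=charlie=BASE, R=foxtrot -> take RIGHT -> foxtrot
i=5: L=bravo R=bravo -> agree -> bravo

Answer: delta
delta
charlie
foxtrot
foxtrot
bravo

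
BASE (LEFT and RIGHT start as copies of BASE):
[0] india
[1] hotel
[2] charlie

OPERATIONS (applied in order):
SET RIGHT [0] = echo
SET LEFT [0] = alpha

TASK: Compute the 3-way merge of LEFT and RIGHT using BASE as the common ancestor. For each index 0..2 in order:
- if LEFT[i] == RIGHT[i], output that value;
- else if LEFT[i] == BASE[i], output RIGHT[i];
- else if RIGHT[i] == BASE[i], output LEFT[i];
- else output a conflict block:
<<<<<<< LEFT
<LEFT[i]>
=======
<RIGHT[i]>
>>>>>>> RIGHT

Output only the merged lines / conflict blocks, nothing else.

Final LEFT:  [alpha, hotel, charlie]
Final RIGHT: [echo, hotel, charlie]
i=0: BASE=india L=alpha R=echo all differ -> CONFLICT
i=1: L=hotel R=hotel -> agree -> hotel
i=2: L=charlie R=charlie -> agree -> charlie

Answer: <<<<<<< LEFT
alpha
=======
echo
>>>>>>> RIGHT
hotel
charlie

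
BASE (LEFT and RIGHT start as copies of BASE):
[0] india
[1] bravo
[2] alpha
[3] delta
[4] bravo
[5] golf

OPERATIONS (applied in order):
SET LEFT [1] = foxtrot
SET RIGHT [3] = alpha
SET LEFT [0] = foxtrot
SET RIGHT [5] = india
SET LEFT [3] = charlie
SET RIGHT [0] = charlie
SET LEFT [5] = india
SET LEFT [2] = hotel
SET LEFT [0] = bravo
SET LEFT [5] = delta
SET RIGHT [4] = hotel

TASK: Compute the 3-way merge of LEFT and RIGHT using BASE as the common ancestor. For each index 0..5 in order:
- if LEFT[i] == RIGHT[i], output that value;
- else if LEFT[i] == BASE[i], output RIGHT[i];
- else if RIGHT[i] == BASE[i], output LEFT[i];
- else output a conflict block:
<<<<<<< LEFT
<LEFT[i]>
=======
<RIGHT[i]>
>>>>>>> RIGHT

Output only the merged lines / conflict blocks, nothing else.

Answer: <<<<<<< LEFT
bravo
=======
charlie
>>>>>>> RIGHT
foxtrot
hotel
<<<<<<< LEFT
charlie
=======
alpha
>>>>>>> RIGHT
hotel
<<<<<<< LEFT
delta
=======
india
>>>>>>> RIGHT

Derivation:
Final LEFT:  [bravo, foxtrot, hotel, charlie, bravo, delta]
Final RIGHT: [charlie, bravo, alpha, alpha, hotel, india]
i=0: BASE=india L=bravo R=charlie all differ -> CONFLICT
i=1: L=foxtrot, R=bravo=BASE -> take LEFT -> foxtrot
i=2: L=hotel, R=alpha=BASE -> take LEFT -> hotel
i=3: BASE=delta L=charlie R=alpha all differ -> CONFLICT
i=4: L=bravo=BASE, R=hotel -> take RIGHT -> hotel
i=5: BASE=golf L=delta R=india all differ -> CONFLICT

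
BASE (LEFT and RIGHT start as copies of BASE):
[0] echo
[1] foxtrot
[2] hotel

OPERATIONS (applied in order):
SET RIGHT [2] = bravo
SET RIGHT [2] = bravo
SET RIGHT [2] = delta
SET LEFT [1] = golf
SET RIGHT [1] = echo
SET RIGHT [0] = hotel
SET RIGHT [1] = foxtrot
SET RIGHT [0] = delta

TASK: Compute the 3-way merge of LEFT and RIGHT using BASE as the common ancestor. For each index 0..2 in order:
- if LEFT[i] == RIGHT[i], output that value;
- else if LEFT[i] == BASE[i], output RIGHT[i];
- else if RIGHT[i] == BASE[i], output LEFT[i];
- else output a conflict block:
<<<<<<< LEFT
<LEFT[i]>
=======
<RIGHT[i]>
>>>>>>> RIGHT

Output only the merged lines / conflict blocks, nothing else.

Answer: delta
golf
delta

Derivation:
Final LEFT:  [echo, golf, hotel]
Final RIGHT: [delta, foxtrot, delta]
i=0: L=echo=BASE, R=delta -> take RIGHT -> delta
i=1: L=golf, R=foxtrot=BASE -> take LEFT -> golf
i=2: L=hotel=BASE, R=delta -> take RIGHT -> delta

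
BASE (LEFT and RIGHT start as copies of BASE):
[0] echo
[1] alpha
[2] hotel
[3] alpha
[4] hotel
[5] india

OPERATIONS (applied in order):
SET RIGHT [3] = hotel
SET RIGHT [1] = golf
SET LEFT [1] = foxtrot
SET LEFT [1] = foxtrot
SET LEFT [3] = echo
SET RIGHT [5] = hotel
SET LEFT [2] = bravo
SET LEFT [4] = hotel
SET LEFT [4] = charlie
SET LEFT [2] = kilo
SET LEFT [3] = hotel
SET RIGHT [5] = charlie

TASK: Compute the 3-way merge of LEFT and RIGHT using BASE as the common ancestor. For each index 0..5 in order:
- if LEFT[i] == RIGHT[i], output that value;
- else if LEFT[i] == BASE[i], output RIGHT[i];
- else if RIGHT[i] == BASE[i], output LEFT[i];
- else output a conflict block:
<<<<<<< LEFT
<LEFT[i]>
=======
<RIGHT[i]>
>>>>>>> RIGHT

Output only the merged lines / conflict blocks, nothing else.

Answer: echo
<<<<<<< LEFT
foxtrot
=======
golf
>>>>>>> RIGHT
kilo
hotel
charlie
charlie

Derivation:
Final LEFT:  [echo, foxtrot, kilo, hotel, charlie, india]
Final RIGHT: [echo, golf, hotel, hotel, hotel, charlie]
i=0: L=echo R=echo -> agree -> echo
i=1: BASE=alpha L=foxtrot R=golf all differ -> CONFLICT
i=2: L=kilo, R=hotel=BASE -> take LEFT -> kilo
i=3: L=hotel R=hotel -> agree -> hotel
i=4: L=charlie, R=hotel=BASE -> take LEFT -> charlie
i=5: L=india=BASE, R=charlie -> take RIGHT -> charlie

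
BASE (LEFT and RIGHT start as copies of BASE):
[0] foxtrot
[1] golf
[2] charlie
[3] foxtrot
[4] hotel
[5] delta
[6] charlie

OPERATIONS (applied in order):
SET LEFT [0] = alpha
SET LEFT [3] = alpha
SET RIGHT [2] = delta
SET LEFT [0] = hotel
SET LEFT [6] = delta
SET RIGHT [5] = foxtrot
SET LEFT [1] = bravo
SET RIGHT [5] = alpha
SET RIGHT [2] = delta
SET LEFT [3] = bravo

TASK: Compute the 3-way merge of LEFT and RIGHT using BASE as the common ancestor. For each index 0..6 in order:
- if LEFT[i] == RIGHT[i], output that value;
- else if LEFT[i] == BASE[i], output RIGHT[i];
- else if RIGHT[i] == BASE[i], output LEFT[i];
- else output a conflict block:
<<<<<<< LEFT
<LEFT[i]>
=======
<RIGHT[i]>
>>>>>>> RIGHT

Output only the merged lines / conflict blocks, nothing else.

Final LEFT:  [hotel, bravo, charlie, bravo, hotel, delta, delta]
Final RIGHT: [foxtrot, golf, delta, foxtrot, hotel, alpha, charlie]
i=0: L=hotel, R=foxtrot=BASE -> take LEFT -> hotel
i=1: L=bravo, R=golf=BASE -> take LEFT -> bravo
i=2: L=charlie=BASE, R=delta -> take RIGHT -> delta
i=3: L=bravo, R=foxtrot=BASE -> take LEFT -> bravo
i=4: L=hotel R=hotel -> agree -> hotel
i=5: L=delta=BASE, R=alpha -> take RIGHT -> alpha
i=6: L=delta, R=charlie=BASE -> take LEFT -> delta

Answer: hotel
bravo
delta
bravo
hotel
alpha
delta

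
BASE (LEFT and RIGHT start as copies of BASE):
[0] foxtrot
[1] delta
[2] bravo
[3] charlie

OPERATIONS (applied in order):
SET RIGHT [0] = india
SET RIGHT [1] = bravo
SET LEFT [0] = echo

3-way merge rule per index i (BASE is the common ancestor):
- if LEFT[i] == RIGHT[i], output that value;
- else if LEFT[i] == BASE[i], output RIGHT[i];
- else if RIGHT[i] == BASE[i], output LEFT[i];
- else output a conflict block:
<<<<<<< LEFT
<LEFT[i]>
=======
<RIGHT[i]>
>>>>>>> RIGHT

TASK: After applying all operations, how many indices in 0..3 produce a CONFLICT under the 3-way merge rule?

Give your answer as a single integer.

Answer: 1

Derivation:
Final LEFT:  [echo, delta, bravo, charlie]
Final RIGHT: [india, bravo, bravo, charlie]
i=0: BASE=foxtrot L=echo R=india all differ -> CONFLICT
i=1: L=delta=BASE, R=bravo -> take RIGHT -> bravo
i=2: L=bravo R=bravo -> agree -> bravo
i=3: L=charlie R=charlie -> agree -> charlie
Conflict count: 1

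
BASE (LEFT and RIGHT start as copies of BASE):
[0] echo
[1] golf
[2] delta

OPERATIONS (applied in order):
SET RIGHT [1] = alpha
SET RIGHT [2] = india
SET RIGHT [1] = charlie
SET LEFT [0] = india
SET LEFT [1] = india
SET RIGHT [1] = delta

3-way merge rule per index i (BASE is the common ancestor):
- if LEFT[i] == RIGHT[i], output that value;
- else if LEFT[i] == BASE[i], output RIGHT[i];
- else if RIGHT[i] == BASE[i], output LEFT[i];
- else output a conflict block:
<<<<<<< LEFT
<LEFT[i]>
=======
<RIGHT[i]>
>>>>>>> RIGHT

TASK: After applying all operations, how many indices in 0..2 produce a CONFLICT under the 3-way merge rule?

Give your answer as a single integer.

Final LEFT:  [india, india, delta]
Final RIGHT: [echo, delta, india]
i=0: L=india, R=echo=BASE -> take LEFT -> india
i=1: BASE=golf L=india R=delta all differ -> CONFLICT
i=2: L=delta=BASE, R=india -> take RIGHT -> india
Conflict count: 1

Answer: 1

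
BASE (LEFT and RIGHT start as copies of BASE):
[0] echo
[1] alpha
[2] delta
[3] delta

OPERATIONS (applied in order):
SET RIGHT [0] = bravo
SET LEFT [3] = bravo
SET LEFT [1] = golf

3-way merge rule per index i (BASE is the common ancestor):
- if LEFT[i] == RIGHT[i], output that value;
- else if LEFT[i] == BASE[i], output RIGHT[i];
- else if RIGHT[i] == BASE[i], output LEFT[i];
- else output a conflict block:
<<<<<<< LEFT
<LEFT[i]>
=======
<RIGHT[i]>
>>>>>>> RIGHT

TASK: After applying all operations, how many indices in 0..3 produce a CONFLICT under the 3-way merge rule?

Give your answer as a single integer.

Answer: 0

Derivation:
Final LEFT:  [echo, golf, delta, bravo]
Final RIGHT: [bravo, alpha, delta, delta]
i=0: L=echo=BASE, R=bravo -> take RIGHT -> bravo
i=1: L=golf, R=alpha=BASE -> take LEFT -> golf
i=2: L=delta R=delta -> agree -> delta
i=3: L=bravo, R=delta=BASE -> take LEFT -> bravo
Conflict count: 0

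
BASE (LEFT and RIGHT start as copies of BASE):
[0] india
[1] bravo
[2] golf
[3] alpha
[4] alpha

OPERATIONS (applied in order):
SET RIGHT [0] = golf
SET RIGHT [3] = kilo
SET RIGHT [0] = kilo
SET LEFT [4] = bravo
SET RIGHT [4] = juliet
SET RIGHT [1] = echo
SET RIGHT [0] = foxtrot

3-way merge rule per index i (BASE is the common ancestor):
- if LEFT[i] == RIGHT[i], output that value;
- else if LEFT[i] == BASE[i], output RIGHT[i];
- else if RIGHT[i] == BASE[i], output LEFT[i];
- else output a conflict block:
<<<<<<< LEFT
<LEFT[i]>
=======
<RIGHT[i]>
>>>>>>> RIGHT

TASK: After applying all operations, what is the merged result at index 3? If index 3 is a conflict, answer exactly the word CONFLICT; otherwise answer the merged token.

Answer: kilo

Derivation:
Final LEFT:  [india, bravo, golf, alpha, bravo]
Final RIGHT: [foxtrot, echo, golf, kilo, juliet]
i=0: L=india=BASE, R=foxtrot -> take RIGHT -> foxtrot
i=1: L=bravo=BASE, R=echo -> take RIGHT -> echo
i=2: L=golf R=golf -> agree -> golf
i=3: L=alpha=BASE, R=kilo -> take RIGHT -> kilo
i=4: BASE=alpha L=bravo R=juliet all differ -> CONFLICT
Index 3 -> kilo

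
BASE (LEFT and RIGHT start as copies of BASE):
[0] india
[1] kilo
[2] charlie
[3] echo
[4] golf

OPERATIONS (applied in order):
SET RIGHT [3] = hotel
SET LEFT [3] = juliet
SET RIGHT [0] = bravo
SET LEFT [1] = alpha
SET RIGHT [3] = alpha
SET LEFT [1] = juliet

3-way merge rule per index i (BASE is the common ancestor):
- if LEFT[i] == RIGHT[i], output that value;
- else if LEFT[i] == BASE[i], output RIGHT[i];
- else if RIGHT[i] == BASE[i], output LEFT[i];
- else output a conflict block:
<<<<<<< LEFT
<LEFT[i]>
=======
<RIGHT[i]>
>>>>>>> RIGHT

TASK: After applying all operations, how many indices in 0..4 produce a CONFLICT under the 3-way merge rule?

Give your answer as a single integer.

Final LEFT:  [india, juliet, charlie, juliet, golf]
Final RIGHT: [bravo, kilo, charlie, alpha, golf]
i=0: L=india=BASE, R=bravo -> take RIGHT -> bravo
i=1: L=juliet, R=kilo=BASE -> take LEFT -> juliet
i=2: L=charlie R=charlie -> agree -> charlie
i=3: BASE=echo L=juliet R=alpha all differ -> CONFLICT
i=4: L=golf R=golf -> agree -> golf
Conflict count: 1

Answer: 1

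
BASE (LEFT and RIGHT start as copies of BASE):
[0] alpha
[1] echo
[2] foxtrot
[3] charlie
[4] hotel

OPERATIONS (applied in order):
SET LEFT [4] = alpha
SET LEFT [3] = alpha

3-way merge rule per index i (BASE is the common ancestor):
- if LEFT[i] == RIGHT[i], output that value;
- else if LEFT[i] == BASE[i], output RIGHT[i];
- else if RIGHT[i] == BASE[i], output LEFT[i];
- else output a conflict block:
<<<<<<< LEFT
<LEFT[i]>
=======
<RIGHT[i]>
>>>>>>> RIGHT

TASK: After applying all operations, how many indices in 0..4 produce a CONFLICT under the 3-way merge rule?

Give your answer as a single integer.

Answer: 0

Derivation:
Final LEFT:  [alpha, echo, foxtrot, alpha, alpha]
Final RIGHT: [alpha, echo, foxtrot, charlie, hotel]
i=0: L=alpha R=alpha -> agree -> alpha
i=1: L=echo R=echo -> agree -> echo
i=2: L=foxtrot R=foxtrot -> agree -> foxtrot
i=3: L=alpha, R=charlie=BASE -> take LEFT -> alpha
i=4: L=alpha, R=hotel=BASE -> take LEFT -> alpha
Conflict count: 0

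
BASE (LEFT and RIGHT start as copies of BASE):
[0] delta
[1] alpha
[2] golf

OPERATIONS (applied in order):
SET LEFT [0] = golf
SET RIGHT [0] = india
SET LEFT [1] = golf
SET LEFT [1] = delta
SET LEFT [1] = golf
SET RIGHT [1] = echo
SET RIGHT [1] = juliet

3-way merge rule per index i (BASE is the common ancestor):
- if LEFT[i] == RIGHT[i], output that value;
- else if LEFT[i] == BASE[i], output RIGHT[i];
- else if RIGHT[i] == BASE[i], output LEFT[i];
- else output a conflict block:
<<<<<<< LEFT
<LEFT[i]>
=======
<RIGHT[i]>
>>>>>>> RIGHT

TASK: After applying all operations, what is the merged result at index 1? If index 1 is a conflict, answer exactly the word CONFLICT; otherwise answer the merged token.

Answer: CONFLICT

Derivation:
Final LEFT:  [golf, golf, golf]
Final RIGHT: [india, juliet, golf]
i=0: BASE=delta L=golf R=india all differ -> CONFLICT
i=1: BASE=alpha L=golf R=juliet all differ -> CONFLICT
i=2: L=golf R=golf -> agree -> golf
Index 1 -> CONFLICT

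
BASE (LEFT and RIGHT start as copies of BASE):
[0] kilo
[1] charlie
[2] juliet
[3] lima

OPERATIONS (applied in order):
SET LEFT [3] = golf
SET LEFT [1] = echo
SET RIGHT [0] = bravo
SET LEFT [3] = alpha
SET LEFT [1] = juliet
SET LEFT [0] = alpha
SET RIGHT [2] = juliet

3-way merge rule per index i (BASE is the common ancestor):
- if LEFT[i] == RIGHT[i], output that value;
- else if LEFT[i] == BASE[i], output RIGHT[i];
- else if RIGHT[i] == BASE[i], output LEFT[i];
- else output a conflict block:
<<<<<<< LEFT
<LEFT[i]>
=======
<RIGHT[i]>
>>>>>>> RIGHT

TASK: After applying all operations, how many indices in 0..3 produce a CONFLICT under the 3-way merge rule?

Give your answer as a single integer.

Final LEFT:  [alpha, juliet, juliet, alpha]
Final RIGHT: [bravo, charlie, juliet, lima]
i=0: BASE=kilo L=alpha R=bravo all differ -> CONFLICT
i=1: L=juliet, R=charlie=BASE -> take LEFT -> juliet
i=2: L=juliet R=juliet -> agree -> juliet
i=3: L=alpha, R=lima=BASE -> take LEFT -> alpha
Conflict count: 1

Answer: 1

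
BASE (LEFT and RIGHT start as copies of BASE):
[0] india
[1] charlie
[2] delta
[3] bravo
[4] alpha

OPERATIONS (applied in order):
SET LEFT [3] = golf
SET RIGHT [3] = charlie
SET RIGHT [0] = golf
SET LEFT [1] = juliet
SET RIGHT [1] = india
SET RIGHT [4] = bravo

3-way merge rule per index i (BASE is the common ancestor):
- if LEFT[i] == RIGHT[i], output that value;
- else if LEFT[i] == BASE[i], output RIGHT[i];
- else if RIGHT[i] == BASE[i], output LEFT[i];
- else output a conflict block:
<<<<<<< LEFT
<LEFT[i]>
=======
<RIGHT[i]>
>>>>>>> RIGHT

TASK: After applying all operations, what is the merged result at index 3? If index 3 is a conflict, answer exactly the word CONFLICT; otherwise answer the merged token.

Final LEFT:  [india, juliet, delta, golf, alpha]
Final RIGHT: [golf, india, delta, charlie, bravo]
i=0: L=india=BASE, R=golf -> take RIGHT -> golf
i=1: BASE=charlie L=juliet R=india all differ -> CONFLICT
i=2: L=delta R=delta -> agree -> delta
i=3: BASE=bravo L=golf R=charlie all differ -> CONFLICT
i=4: L=alpha=BASE, R=bravo -> take RIGHT -> bravo
Index 3 -> CONFLICT

Answer: CONFLICT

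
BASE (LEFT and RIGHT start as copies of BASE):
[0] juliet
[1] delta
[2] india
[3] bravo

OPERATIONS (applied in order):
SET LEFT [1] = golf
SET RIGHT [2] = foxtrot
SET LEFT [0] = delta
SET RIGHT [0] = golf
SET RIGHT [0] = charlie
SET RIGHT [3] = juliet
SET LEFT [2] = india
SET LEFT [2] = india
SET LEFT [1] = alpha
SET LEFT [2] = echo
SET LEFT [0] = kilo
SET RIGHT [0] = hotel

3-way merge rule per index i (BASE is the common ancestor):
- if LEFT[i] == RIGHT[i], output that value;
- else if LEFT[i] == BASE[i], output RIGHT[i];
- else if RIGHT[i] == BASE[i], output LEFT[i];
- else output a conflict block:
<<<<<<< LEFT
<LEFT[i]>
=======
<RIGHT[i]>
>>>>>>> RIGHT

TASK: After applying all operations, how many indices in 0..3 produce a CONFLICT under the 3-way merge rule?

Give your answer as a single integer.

Answer: 2

Derivation:
Final LEFT:  [kilo, alpha, echo, bravo]
Final RIGHT: [hotel, delta, foxtrot, juliet]
i=0: BASE=juliet L=kilo R=hotel all differ -> CONFLICT
i=1: L=alpha, R=delta=BASE -> take LEFT -> alpha
i=2: BASE=india L=echo R=foxtrot all differ -> CONFLICT
i=3: L=bravo=BASE, R=juliet -> take RIGHT -> juliet
Conflict count: 2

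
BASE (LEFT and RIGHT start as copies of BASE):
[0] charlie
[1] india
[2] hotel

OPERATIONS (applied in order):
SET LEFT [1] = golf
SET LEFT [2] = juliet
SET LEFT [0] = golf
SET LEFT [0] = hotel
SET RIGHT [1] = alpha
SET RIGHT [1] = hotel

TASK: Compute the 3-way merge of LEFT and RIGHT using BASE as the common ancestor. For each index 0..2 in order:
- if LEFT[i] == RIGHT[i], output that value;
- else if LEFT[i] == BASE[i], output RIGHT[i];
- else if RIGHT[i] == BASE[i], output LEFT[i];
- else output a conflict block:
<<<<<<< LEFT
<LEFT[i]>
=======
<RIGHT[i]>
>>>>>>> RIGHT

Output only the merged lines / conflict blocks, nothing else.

Final LEFT:  [hotel, golf, juliet]
Final RIGHT: [charlie, hotel, hotel]
i=0: L=hotel, R=charlie=BASE -> take LEFT -> hotel
i=1: BASE=india L=golf R=hotel all differ -> CONFLICT
i=2: L=juliet, R=hotel=BASE -> take LEFT -> juliet

Answer: hotel
<<<<<<< LEFT
golf
=======
hotel
>>>>>>> RIGHT
juliet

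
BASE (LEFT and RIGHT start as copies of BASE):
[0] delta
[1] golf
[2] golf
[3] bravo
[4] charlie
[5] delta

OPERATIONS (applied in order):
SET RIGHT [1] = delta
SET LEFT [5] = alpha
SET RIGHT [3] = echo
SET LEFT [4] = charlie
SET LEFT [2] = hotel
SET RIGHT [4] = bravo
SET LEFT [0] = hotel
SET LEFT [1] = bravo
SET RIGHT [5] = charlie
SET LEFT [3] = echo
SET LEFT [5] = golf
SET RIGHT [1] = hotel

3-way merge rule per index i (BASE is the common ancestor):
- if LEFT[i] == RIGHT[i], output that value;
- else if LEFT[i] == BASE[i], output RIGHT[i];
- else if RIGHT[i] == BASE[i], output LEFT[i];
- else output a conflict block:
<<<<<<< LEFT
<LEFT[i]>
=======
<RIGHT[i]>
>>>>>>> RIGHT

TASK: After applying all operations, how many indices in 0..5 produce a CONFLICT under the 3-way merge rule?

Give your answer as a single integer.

Final LEFT:  [hotel, bravo, hotel, echo, charlie, golf]
Final RIGHT: [delta, hotel, golf, echo, bravo, charlie]
i=0: L=hotel, R=delta=BASE -> take LEFT -> hotel
i=1: BASE=golf L=bravo R=hotel all differ -> CONFLICT
i=2: L=hotel, R=golf=BASE -> take LEFT -> hotel
i=3: L=echo R=echo -> agree -> echo
i=4: L=charlie=BASE, R=bravo -> take RIGHT -> bravo
i=5: BASE=delta L=golf R=charlie all differ -> CONFLICT
Conflict count: 2

Answer: 2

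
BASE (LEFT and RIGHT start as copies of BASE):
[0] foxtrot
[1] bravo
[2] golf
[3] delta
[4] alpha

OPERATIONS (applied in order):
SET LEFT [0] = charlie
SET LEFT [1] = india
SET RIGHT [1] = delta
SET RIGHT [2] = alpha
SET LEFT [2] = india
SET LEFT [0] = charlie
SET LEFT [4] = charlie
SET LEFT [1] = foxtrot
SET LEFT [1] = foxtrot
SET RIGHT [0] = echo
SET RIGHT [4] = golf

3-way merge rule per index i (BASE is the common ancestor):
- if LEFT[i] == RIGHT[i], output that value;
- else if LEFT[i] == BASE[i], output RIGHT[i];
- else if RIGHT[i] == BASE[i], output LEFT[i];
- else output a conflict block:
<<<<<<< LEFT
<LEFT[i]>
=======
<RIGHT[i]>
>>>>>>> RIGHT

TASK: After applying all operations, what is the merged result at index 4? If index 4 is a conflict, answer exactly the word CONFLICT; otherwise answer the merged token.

Final LEFT:  [charlie, foxtrot, india, delta, charlie]
Final RIGHT: [echo, delta, alpha, delta, golf]
i=0: BASE=foxtrot L=charlie R=echo all differ -> CONFLICT
i=1: BASE=bravo L=foxtrot R=delta all differ -> CONFLICT
i=2: BASE=golf L=india R=alpha all differ -> CONFLICT
i=3: L=delta R=delta -> agree -> delta
i=4: BASE=alpha L=charlie R=golf all differ -> CONFLICT
Index 4 -> CONFLICT

Answer: CONFLICT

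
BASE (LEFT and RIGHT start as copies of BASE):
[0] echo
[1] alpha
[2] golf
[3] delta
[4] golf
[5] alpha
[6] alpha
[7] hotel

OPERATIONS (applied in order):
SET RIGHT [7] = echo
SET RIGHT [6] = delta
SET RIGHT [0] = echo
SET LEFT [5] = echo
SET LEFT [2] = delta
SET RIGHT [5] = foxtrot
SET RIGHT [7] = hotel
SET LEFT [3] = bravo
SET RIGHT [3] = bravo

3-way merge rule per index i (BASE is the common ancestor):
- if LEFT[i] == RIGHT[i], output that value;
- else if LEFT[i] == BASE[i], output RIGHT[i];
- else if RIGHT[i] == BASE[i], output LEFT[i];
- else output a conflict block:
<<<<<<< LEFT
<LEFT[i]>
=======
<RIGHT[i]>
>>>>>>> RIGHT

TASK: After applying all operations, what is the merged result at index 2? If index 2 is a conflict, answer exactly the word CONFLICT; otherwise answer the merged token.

Final LEFT:  [echo, alpha, delta, bravo, golf, echo, alpha, hotel]
Final RIGHT: [echo, alpha, golf, bravo, golf, foxtrot, delta, hotel]
i=0: L=echo R=echo -> agree -> echo
i=1: L=alpha R=alpha -> agree -> alpha
i=2: L=delta, R=golf=BASE -> take LEFT -> delta
i=3: L=bravo R=bravo -> agree -> bravo
i=4: L=golf R=golf -> agree -> golf
i=5: BASE=alpha L=echo R=foxtrot all differ -> CONFLICT
i=6: L=alpha=BASE, R=delta -> take RIGHT -> delta
i=7: L=hotel R=hotel -> agree -> hotel
Index 2 -> delta

Answer: delta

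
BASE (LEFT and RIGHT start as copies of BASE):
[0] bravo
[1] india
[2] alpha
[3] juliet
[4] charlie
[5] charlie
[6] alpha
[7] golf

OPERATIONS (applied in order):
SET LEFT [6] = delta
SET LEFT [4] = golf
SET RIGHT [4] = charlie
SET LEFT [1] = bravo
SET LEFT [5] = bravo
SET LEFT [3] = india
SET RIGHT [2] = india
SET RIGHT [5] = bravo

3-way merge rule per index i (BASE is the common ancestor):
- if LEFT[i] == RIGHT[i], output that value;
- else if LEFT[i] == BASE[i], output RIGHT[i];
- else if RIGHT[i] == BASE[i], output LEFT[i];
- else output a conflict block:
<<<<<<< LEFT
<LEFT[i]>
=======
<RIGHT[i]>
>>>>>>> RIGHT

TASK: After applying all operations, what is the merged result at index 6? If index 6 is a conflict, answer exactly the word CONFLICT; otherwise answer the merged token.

Answer: delta

Derivation:
Final LEFT:  [bravo, bravo, alpha, india, golf, bravo, delta, golf]
Final RIGHT: [bravo, india, india, juliet, charlie, bravo, alpha, golf]
i=0: L=bravo R=bravo -> agree -> bravo
i=1: L=bravo, R=india=BASE -> take LEFT -> bravo
i=2: L=alpha=BASE, R=india -> take RIGHT -> india
i=3: L=india, R=juliet=BASE -> take LEFT -> india
i=4: L=golf, R=charlie=BASE -> take LEFT -> golf
i=5: L=bravo R=bravo -> agree -> bravo
i=6: L=delta, R=alpha=BASE -> take LEFT -> delta
i=7: L=golf R=golf -> agree -> golf
Index 6 -> delta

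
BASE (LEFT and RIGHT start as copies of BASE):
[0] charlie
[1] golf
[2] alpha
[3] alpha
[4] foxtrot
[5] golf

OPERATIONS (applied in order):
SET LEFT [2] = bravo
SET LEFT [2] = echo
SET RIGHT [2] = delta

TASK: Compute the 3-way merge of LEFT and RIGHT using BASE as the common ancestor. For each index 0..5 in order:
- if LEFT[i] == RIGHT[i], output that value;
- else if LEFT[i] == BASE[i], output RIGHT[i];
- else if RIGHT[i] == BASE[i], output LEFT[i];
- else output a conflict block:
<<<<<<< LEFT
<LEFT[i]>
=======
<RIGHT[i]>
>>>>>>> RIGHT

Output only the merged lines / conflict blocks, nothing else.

Final LEFT:  [charlie, golf, echo, alpha, foxtrot, golf]
Final RIGHT: [charlie, golf, delta, alpha, foxtrot, golf]
i=0: L=charlie R=charlie -> agree -> charlie
i=1: L=golf R=golf -> agree -> golf
i=2: BASE=alpha L=echo R=delta all differ -> CONFLICT
i=3: L=alpha R=alpha -> agree -> alpha
i=4: L=foxtrot R=foxtrot -> agree -> foxtrot
i=5: L=golf R=golf -> agree -> golf

Answer: charlie
golf
<<<<<<< LEFT
echo
=======
delta
>>>>>>> RIGHT
alpha
foxtrot
golf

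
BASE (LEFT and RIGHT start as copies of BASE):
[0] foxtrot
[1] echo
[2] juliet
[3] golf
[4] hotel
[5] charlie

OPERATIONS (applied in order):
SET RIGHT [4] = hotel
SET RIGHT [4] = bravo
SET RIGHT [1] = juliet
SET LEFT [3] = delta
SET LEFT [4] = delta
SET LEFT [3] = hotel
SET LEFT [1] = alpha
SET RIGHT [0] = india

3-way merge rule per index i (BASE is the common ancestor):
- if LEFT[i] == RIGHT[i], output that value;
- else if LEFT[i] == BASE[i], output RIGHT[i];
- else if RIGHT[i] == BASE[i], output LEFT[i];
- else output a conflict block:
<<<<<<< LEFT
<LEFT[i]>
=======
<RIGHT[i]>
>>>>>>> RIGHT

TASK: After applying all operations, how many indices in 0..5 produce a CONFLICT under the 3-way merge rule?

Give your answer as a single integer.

Final LEFT:  [foxtrot, alpha, juliet, hotel, delta, charlie]
Final RIGHT: [india, juliet, juliet, golf, bravo, charlie]
i=0: L=foxtrot=BASE, R=india -> take RIGHT -> india
i=1: BASE=echo L=alpha R=juliet all differ -> CONFLICT
i=2: L=juliet R=juliet -> agree -> juliet
i=3: L=hotel, R=golf=BASE -> take LEFT -> hotel
i=4: BASE=hotel L=delta R=bravo all differ -> CONFLICT
i=5: L=charlie R=charlie -> agree -> charlie
Conflict count: 2

Answer: 2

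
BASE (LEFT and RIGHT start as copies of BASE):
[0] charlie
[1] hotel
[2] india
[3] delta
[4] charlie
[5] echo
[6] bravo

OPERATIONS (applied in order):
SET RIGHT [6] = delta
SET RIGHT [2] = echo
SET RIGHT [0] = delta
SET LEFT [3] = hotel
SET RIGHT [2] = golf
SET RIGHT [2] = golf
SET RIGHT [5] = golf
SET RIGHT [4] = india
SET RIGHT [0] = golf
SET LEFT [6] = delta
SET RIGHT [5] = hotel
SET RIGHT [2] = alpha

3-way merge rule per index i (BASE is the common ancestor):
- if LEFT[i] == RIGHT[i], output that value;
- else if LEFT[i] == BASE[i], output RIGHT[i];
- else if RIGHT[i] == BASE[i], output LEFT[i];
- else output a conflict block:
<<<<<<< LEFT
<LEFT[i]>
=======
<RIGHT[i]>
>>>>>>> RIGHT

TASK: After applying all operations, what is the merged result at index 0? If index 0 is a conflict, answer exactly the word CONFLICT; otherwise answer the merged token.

Final LEFT:  [charlie, hotel, india, hotel, charlie, echo, delta]
Final RIGHT: [golf, hotel, alpha, delta, india, hotel, delta]
i=0: L=charlie=BASE, R=golf -> take RIGHT -> golf
i=1: L=hotel R=hotel -> agree -> hotel
i=2: L=india=BASE, R=alpha -> take RIGHT -> alpha
i=3: L=hotel, R=delta=BASE -> take LEFT -> hotel
i=4: L=charlie=BASE, R=india -> take RIGHT -> india
i=5: L=echo=BASE, R=hotel -> take RIGHT -> hotel
i=6: L=delta R=delta -> agree -> delta
Index 0 -> golf

Answer: golf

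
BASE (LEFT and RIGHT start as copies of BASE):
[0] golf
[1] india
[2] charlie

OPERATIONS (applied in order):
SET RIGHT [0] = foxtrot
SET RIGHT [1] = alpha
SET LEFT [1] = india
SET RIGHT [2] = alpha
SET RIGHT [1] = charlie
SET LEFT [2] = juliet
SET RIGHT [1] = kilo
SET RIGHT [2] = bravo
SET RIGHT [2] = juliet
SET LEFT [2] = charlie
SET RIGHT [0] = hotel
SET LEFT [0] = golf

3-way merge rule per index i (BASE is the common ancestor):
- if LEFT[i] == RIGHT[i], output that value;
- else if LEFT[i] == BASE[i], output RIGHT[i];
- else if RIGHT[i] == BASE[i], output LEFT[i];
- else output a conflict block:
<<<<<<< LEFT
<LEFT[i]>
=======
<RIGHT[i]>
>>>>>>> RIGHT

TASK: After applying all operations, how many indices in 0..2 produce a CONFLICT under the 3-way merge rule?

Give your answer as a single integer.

Final LEFT:  [golf, india, charlie]
Final RIGHT: [hotel, kilo, juliet]
i=0: L=golf=BASE, R=hotel -> take RIGHT -> hotel
i=1: L=india=BASE, R=kilo -> take RIGHT -> kilo
i=2: L=charlie=BASE, R=juliet -> take RIGHT -> juliet
Conflict count: 0

Answer: 0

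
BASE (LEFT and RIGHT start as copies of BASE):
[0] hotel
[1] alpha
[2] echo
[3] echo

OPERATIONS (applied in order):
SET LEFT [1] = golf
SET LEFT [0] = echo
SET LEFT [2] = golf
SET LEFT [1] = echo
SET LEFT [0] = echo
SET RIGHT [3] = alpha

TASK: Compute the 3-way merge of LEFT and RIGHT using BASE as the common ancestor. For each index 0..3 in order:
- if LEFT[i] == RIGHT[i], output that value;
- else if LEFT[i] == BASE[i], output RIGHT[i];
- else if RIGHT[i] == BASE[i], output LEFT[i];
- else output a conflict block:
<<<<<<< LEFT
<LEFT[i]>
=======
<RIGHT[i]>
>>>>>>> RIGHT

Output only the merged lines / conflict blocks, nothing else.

Final LEFT:  [echo, echo, golf, echo]
Final RIGHT: [hotel, alpha, echo, alpha]
i=0: L=echo, R=hotel=BASE -> take LEFT -> echo
i=1: L=echo, R=alpha=BASE -> take LEFT -> echo
i=2: L=golf, R=echo=BASE -> take LEFT -> golf
i=3: L=echo=BASE, R=alpha -> take RIGHT -> alpha

Answer: echo
echo
golf
alpha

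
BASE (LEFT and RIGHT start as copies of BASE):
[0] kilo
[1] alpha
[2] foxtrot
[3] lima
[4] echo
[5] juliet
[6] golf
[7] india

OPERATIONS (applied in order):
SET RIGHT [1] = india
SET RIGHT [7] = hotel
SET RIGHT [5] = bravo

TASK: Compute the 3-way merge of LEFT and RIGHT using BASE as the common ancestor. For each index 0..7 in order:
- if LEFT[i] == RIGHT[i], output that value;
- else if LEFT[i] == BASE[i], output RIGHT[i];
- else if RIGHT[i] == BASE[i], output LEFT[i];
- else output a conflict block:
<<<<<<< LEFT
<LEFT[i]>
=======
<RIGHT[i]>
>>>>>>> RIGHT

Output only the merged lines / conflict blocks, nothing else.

Final LEFT:  [kilo, alpha, foxtrot, lima, echo, juliet, golf, india]
Final RIGHT: [kilo, india, foxtrot, lima, echo, bravo, golf, hotel]
i=0: L=kilo R=kilo -> agree -> kilo
i=1: L=alpha=BASE, R=india -> take RIGHT -> india
i=2: L=foxtrot R=foxtrot -> agree -> foxtrot
i=3: L=lima R=lima -> agree -> lima
i=4: L=echo R=echo -> agree -> echo
i=5: L=juliet=BASE, R=bravo -> take RIGHT -> bravo
i=6: L=golf R=golf -> agree -> golf
i=7: L=india=BASE, R=hotel -> take RIGHT -> hotel

Answer: kilo
india
foxtrot
lima
echo
bravo
golf
hotel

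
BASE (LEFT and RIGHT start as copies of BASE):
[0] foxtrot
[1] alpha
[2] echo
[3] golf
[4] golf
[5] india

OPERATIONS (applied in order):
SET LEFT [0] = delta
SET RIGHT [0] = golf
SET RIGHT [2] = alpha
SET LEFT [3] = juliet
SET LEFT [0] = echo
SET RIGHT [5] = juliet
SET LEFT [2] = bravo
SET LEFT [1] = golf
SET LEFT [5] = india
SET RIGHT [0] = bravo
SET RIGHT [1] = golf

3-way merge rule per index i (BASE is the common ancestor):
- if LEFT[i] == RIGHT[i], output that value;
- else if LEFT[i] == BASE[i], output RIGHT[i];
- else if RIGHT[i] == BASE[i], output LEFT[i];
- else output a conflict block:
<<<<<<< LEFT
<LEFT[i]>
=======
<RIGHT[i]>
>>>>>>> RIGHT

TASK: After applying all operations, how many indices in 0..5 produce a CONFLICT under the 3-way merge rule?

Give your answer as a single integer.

Answer: 2

Derivation:
Final LEFT:  [echo, golf, bravo, juliet, golf, india]
Final RIGHT: [bravo, golf, alpha, golf, golf, juliet]
i=0: BASE=foxtrot L=echo R=bravo all differ -> CONFLICT
i=1: L=golf R=golf -> agree -> golf
i=2: BASE=echo L=bravo R=alpha all differ -> CONFLICT
i=3: L=juliet, R=golf=BASE -> take LEFT -> juliet
i=4: L=golf R=golf -> agree -> golf
i=5: L=india=BASE, R=juliet -> take RIGHT -> juliet
Conflict count: 2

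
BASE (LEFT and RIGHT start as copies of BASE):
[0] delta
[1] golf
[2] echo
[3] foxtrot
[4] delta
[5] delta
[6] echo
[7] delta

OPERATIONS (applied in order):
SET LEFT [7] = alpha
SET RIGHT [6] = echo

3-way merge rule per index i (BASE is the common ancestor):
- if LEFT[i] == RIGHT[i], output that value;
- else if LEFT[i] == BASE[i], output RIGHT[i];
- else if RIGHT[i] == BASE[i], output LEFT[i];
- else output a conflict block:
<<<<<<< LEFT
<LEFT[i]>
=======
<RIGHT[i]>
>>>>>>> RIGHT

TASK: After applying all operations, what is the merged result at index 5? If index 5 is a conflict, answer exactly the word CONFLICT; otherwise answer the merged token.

Answer: delta

Derivation:
Final LEFT:  [delta, golf, echo, foxtrot, delta, delta, echo, alpha]
Final RIGHT: [delta, golf, echo, foxtrot, delta, delta, echo, delta]
i=0: L=delta R=delta -> agree -> delta
i=1: L=golf R=golf -> agree -> golf
i=2: L=echo R=echo -> agree -> echo
i=3: L=foxtrot R=foxtrot -> agree -> foxtrot
i=4: L=delta R=delta -> agree -> delta
i=5: L=delta R=delta -> agree -> delta
i=6: L=echo R=echo -> agree -> echo
i=7: L=alpha, R=delta=BASE -> take LEFT -> alpha
Index 5 -> delta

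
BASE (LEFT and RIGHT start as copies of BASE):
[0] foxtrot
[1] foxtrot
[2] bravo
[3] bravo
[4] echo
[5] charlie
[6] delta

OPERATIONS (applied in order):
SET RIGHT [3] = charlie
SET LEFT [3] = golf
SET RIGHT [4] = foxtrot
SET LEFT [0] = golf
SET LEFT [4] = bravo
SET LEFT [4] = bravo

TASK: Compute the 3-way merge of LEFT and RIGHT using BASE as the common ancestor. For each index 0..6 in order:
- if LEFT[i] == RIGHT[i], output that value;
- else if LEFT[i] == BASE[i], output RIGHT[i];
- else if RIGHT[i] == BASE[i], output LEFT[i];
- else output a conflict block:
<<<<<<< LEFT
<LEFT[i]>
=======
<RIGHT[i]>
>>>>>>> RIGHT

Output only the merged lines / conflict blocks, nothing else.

Answer: golf
foxtrot
bravo
<<<<<<< LEFT
golf
=======
charlie
>>>>>>> RIGHT
<<<<<<< LEFT
bravo
=======
foxtrot
>>>>>>> RIGHT
charlie
delta

Derivation:
Final LEFT:  [golf, foxtrot, bravo, golf, bravo, charlie, delta]
Final RIGHT: [foxtrot, foxtrot, bravo, charlie, foxtrot, charlie, delta]
i=0: L=golf, R=foxtrot=BASE -> take LEFT -> golf
i=1: L=foxtrot R=foxtrot -> agree -> foxtrot
i=2: L=bravo R=bravo -> agree -> bravo
i=3: BASE=bravo L=golf R=charlie all differ -> CONFLICT
i=4: BASE=echo L=bravo R=foxtrot all differ -> CONFLICT
i=5: L=charlie R=charlie -> agree -> charlie
i=6: L=delta R=delta -> agree -> delta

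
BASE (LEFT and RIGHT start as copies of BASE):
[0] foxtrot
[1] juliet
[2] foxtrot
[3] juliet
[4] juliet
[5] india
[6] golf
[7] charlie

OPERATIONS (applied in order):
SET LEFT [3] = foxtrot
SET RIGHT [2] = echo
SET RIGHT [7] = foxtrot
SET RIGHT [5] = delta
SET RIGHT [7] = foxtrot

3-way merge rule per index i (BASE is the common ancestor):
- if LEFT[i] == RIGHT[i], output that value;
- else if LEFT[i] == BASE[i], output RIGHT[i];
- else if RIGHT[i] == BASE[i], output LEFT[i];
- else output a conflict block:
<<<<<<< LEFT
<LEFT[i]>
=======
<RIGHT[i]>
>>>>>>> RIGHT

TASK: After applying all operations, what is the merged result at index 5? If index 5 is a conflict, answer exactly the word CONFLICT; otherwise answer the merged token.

Answer: delta

Derivation:
Final LEFT:  [foxtrot, juliet, foxtrot, foxtrot, juliet, india, golf, charlie]
Final RIGHT: [foxtrot, juliet, echo, juliet, juliet, delta, golf, foxtrot]
i=0: L=foxtrot R=foxtrot -> agree -> foxtrot
i=1: L=juliet R=juliet -> agree -> juliet
i=2: L=foxtrot=BASE, R=echo -> take RIGHT -> echo
i=3: L=foxtrot, R=juliet=BASE -> take LEFT -> foxtrot
i=4: L=juliet R=juliet -> agree -> juliet
i=5: L=india=BASE, R=delta -> take RIGHT -> delta
i=6: L=golf R=golf -> agree -> golf
i=7: L=charlie=BASE, R=foxtrot -> take RIGHT -> foxtrot
Index 5 -> delta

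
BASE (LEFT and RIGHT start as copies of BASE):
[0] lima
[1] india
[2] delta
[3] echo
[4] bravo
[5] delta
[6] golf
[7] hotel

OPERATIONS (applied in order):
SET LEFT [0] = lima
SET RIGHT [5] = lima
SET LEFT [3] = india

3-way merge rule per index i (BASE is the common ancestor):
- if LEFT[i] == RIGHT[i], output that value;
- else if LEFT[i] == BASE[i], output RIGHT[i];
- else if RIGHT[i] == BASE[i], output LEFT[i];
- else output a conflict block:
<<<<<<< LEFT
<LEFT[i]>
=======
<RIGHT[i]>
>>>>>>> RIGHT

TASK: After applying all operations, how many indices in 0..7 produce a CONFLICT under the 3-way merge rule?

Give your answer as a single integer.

Final LEFT:  [lima, india, delta, india, bravo, delta, golf, hotel]
Final RIGHT: [lima, india, delta, echo, bravo, lima, golf, hotel]
i=0: L=lima R=lima -> agree -> lima
i=1: L=india R=india -> agree -> india
i=2: L=delta R=delta -> agree -> delta
i=3: L=india, R=echo=BASE -> take LEFT -> india
i=4: L=bravo R=bravo -> agree -> bravo
i=5: L=delta=BASE, R=lima -> take RIGHT -> lima
i=6: L=golf R=golf -> agree -> golf
i=7: L=hotel R=hotel -> agree -> hotel
Conflict count: 0

Answer: 0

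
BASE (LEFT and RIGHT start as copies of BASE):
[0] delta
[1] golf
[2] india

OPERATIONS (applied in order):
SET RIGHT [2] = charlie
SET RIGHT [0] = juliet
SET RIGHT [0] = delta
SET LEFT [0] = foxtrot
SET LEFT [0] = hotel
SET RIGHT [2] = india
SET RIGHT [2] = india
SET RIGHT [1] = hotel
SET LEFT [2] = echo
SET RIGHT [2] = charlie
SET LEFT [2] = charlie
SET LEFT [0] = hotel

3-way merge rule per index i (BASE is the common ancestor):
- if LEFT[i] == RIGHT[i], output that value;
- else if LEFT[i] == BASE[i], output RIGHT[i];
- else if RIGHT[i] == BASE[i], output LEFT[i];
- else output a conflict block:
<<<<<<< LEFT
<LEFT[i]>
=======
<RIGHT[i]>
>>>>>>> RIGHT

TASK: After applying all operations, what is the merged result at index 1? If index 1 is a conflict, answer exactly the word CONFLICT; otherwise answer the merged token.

Final LEFT:  [hotel, golf, charlie]
Final RIGHT: [delta, hotel, charlie]
i=0: L=hotel, R=delta=BASE -> take LEFT -> hotel
i=1: L=golf=BASE, R=hotel -> take RIGHT -> hotel
i=2: L=charlie R=charlie -> agree -> charlie
Index 1 -> hotel

Answer: hotel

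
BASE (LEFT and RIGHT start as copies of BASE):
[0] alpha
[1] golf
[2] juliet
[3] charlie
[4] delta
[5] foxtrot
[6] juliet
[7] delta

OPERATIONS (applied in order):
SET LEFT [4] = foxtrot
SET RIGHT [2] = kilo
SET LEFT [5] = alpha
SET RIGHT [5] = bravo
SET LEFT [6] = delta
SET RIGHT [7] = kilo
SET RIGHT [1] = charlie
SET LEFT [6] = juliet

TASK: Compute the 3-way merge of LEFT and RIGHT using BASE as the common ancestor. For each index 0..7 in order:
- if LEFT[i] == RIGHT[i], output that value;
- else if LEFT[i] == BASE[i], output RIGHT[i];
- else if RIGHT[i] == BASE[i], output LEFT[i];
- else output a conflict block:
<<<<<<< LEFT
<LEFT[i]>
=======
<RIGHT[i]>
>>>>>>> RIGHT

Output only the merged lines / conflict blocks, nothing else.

Final LEFT:  [alpha, golf, juliet, charlie, foxtrot, alpha, juliet, delta]
Final RIGHT: [alpha, charlie, kilo, charlie, delta, bravo, juliet, kilo]
i=0: L=alpha R=alpha -> agree -> alpha
i=1: L=golf=BASE, R=charlie -> take RIGHT -> charlie
i=2: L=juliet=BASE, R=kilo -> take RIGHT -> kilo
i=3: L=charlie R=charlie -> agree -> charlie
i=4: L=foxtrot, R=delta=BASE -> take LEFT -> foxtrot
i=5: BASE=foxtrot L=alpha R=bravo all differ -> CONFLICT
i=6: L=juliet R=juliet -> agree -> juliet
i=7: L=delta=BASE, R=kilo -> take RIGHT -> kilo

Answer: alpha
charlie
kilo
charlie
foxtrot
<<<<<<< LEFT
alpha
=======
bravo
>>>>>>> RIGHT
juliet
kilo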